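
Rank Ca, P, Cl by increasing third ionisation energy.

P < Cl < Ca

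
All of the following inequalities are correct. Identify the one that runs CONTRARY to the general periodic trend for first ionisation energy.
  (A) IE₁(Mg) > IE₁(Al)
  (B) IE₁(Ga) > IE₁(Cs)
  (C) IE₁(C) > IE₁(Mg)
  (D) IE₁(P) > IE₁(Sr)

(A)

The general trend: first ionisation energy increases across a period and decreases down a group.
(A) Mg (period 3, group 2) vs Al (period 3, group 13): the stated order contradicts the simple trend.
(B) Ga (period 4, group 13) vs Cs (period 6, group 1): the stated order agrees with the simple trend.
(C) C (period 2, group 14) vs Mg (period 3, group 2): the stated order agrees with the simple trend.
(D) P (period 3, group 15) vs Sr (period 5, group 2): the stated order agrees with the simple trend.
The exception is (A): Al's single 3p electron is easier to remove than one from Mg's filled 3s².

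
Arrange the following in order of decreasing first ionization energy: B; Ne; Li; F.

Ne > F > B > Li

Li is in period 2, group 1; B is in period 2, group 13; F is in period 2, group 17; Ne is in period 2, group 18.
IE₁ increases left→right with effective nuclear charge and decreases top→bottom as the valence shell moves farther out.
All lie in period 2, so first ionization energy increases left to right.
So from highest to lowest: Ne > F > B > Li.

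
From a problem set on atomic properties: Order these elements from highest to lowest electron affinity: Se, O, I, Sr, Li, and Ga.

Li is in period 2, group 1; O is in period 2, group 16; Ga is in period 4, group 13; Se is in period 4, group 16; Sr is in period 5, group 2; I is in period 5, group 17.
Electron affinity generally becomes more exothermic across a period toward the halogens and less exothermic down a group.
Here both period and group differ, so the two effects have to be weighed against each other.
Ga > Sr: relative to Sr, both the across-period and down-group shifts push Ga's electron affinity up.
Li > Ga: the two effects oppose for this pair; the down-group effect wins (60 vs 29 kJ/mol).
O > Li: O lies to the right of Li in period 2, so the across-period effect alone puts O higher.
Se > O: this pair runs against the simple trend — see the exception note.
I > Se: period and group pull opposite ways; the across-period shift dominates (295 vs 195 kJ/mol).
Note the exception: Se has a higher electron affinity than O, contrary to the simple trend — O's compact 2p subshell gives strong electron–electron repulsion on the added electron.
Tabulated electron affinity (kJ/mol): Li 60, O 141, Ga 29, Se 195, Sr 5, I 295.
So from highest to lowest: I > Se > O > Li > Ga > Sr.

I, Se, O, Li, Ga, Sr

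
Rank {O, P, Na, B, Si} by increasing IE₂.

Si < P < B < O < Na

Consider each +1 ion: O⁺ still has 5 valence electrons; P⁺ still has 4 valence electrons; Na⁺ is the bare [Ne] core; B⁺ still has 2 valence electrons; Si⁺ still has 3 valence electrons.
Core electrons are held far more tightly than valence electrons, so Na tops the IE_2 order.
Valence configurations: O⁺ [He]2s²2p³, P⁺ [Ne]3s²3p², B⁺ [He]2s², Si⁺ [Ne]3s²3p¹.
Tabulated IE_2 (kJ/mol): O 3388, P 1907, Na 4562, B 2427, Si 1577.
So the second ionization energies run Si < P < B < O < Na.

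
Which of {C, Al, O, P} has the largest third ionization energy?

After 2 electrons have been removed, what remains? C²⁺ still has 2 valence electrons; Al²⁺ still has 1 valence electron; O²⁺ still has 4 valence electrons; P²⁺ still has 3 valence electrons.
All are still removing valence electrons, so compare the +2 ions as you would atoms: IE_3 generally rises across a period (higher Z_eff) and falls down a group (larger shell), subject to the usual subshell exceptions.
Valence configurations: C²⁺ [He]2s², Al²⁺ [Ne]3s¹, O²⁺ [He]2s²2p², P²⁺ [Ne]3s²3p¹.
The numbers (kJ/mol): C 4620, Al 2745, O 5300, P 2914.
Hence IE_3: Al < P < C < O.

O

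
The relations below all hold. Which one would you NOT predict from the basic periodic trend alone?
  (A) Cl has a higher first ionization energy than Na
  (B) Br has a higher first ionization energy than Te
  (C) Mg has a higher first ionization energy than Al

The general trend: first ionization energy increases across a period and decreases down a group.
(A) Cl (period 3, group 17) vs Na (period 3, group 1): the stated order agrees with the simple trend.
(B) Br (period 4, group 17) vs Te (period 5, group 16): the stated order agrees with the simple trend.
(C) Mg (period 3, group 2) vs Al (period 3, group 13): the stated order contradicts the simple trend.
The exception is (C): Al's single 3p electron is easier to remove than one from Mg's filled 3s².

(C)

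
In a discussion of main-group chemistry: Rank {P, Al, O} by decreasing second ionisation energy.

O > P > Al

After 1 electron has been removed, what remains? P⁺ still has 4 valence electrons; Al⁺ still has 2 valence electrons; O⁺ still has 5 valence electrons.
All are still removing valence electrons, so compare the +1 ions as you would atoms: IE_2 generally rises across a period (higher Z_eff) and falls down a group (larger shell), subject to the usual subshell exceptions.
Valence configurations: P⁺ [Ne]3s²3p², Al⁺ [Ne]3s², O⁺ [He]2s²2p³.
Tabulated IE_2 (kJ/mol): P 1907, Al 1817, O 3388.
Putting it together, IE_2: Al < P < O.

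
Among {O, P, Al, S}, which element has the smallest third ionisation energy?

Al

Consider each +2 ion: O²⁺ still has 4 valence electrons; P²⁺ still has 3 valence electrons; Al²⁺ still has 1 valence electron; S²⁺ still has 4 valence electrons.
All are still removing valence electrons, so compare the +2 ions as you would atoms: IE_3 generally rises across a period (higher Z_eff) and falls down a group (larger shell), subject to the usual subshell exceptions.
Valence configurations: O²⁺ [He]2s²2p², P²⁺ [Ne]3s²3p¹, Al²⁺ [Ne]3s¹, S²⁺ [Ne]3s²3p².
Approximate IE_3 values (kJ/mol): O 5300, P 2914, Al 2745, S 3357.
Overall IE_3 order: Al < P < S < O.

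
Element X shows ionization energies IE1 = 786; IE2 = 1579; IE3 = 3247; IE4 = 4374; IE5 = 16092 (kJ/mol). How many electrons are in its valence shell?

4

Look for the largest jump between consecutive ionization energies: IE5/IE4 ≈ 3.7, far larger than any earlier ratio.
That jump marks the point where a core electron is being removed. So the atom has 4 valence electrons.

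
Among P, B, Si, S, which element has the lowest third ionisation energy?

P

IE_3 is the cost of taking one more electron from the +2 cation: P²⁺ still has 3 valence electrons; B²⁺ still has 1 valence electron; Si²⁺ still has 2 valence electrons; S²⁺ still has 4 valence electrons.
All are still removing valence electrons, so compare the +2 ions as you would atoms: IE_3 generally rises across a period (higher Z_eff) and falls down a group (larger shell), subject to the usual subshell exceptions.
Valence configurations: P²⁺ [Ne]3s²3p¹, B²⁺ [He]2s¹, Si²⁺ [Ne]3s², S²⁺ [Ne]3s²3p².
P²⁺ loses a lone 3p electron whereas Si²⁺ must break into a filled 3s² pair, so IE_3(Si) > IE_3(P) even though P has the higher nuclear charge.
Tabulated IE_3 (kJ/mol): P 2914, B 3660, Si 3232, S 3357.
Hence IE_3: P < Si < S < B.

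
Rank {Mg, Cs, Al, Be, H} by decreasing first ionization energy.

H > Be > Mg > Al > Cs

First ionization energy rises across a period (greater Z_eff holds electrons more tightly) and falls down a group (valence electrons are farther from the nucleus).
Neither a single period nor a single group — weigh both effects.
Al > Cs: both effects reinforce here, so Al is clearly the higher of the two.
Mg > Al: this pair runs against the simple trend — see the exception note.
Be > Mg: they share group 2; the group trend gives Be the larger value.
H > Be: period and group pull opposite ways; the down-group shift dominates (1312 vs 900 kJ/mol).
Note the exception: Mg has a higher first ionization energy than Al, contrary to the simple trend — Al's single 3p electron is easier to remove than one from Mg's filled 3s².
Tabulated first ionization energy (kJ/mol): H 1312, Be 900, Mg 738, Al 578, Cs 376.
So from highest to lowest: H > Be > Mg > Al > Cs.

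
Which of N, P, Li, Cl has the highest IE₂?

Li

The second ionization energy removes an electron from the +1 ion. For each element: N⁺ still has 4 valence electrons; P⁺ still has 4 valence electrons; Li⁺ is the bare [He] core; Cl⁺ still has 6 valence electrons.
Pulling an electron out of a noble-gas core costs far more than removing a remaining valence electron, so Li sits at the high end of IE_2.
Valence configurations: N⁺ [He]2s²2p², P⁺ [Ne]3s²3p², Cl⁺ [Ne]3s²3p⁴.
Tabulated IE_2 (kJ/mol): N 2856, P 1907, Li 7298, Cl 2298.
Overall IE_2 order: P < Cl < N < Li.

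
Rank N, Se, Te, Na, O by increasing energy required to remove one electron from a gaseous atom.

Na, Te, Se, O, N

N is in period 2, group 15; O is in period 2, group 16; Na is in period 3, group 1; Se is in period 4, group 16; Te is in period 5, group 16.
Removing the outermost electron gets harder across a period and easier down a group.
Neither a single period nor a single group — weigh both effects.
Te > Na: period and group pull opposite ways; the across-period shift dominates (869 vs 496 kJ/mol).
Se > Te: Se sits above Te in group 16, so the down-group effect alone puts Se higher.
O > Se: they share group 16; the group trend gives O the larger value.
N > O: this pair runs against the simple trend — see the exception note.
Note the exception: N has a higher first ionization energy than O, contrary to the simple trend — pairing an electron in O's 2p⁴ costs repulsion energy, so O ionizes more easily than half-filled N (2p³).
Tabulated first ionization energy (kJ/mol): N 1402, O 1314, Na 496, Se 941, Te 869.
So from lowest to highest: Na < Te < Se < O < N.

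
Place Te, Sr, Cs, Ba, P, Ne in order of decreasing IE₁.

Ne > P > Te > Sr > Ba > Cs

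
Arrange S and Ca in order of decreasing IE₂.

IE_2 is the cost of taking one more electron from the +1 cation: S⁺ still has 5 valence electrons; Ca⁺ still has 1 valence electron.
All are still removing valence electrons, so compare the +1 ions as you would atoms: IE_2 generally rises across a period (higher Z_eff) and falls down a group (larger shell), subject to the usual subshell exceptions.
Valence configurations: S⁺ [Ne]3s²3p³, Ca⁺ [Ar]4s¹.
The numbers (kJ/mol): S 2252, Ca 1145.
Putting it together, IE_2: Ca < S.

S, Ca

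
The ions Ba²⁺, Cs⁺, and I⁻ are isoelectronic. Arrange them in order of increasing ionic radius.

Ba²⁺ < Cs⁺ < I⁻

All of these have 54 electrons, so size is governed by nuclear charge alone: the more protons, the stronger the pull on the same electron cloud, and the smaller the ion.
Nuclear charges: Ba²⁺ (Z=56), Cs⁺ (Z=55), I⁻ (Z=53).
Smallest to largest: Ba²⁺ < Cs⁺ < I⁻.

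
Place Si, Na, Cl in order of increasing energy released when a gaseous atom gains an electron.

Na < Si < Cl

Na is in period 3, group 1; Si is in period 3, group 14; Cl is in period 3, group 17.
Atoms with high Z_eff and room in the valence shell (especially the halogens) have the most exothermic electron affinities.
All lie in period 3, so electron affinity increases left to right.
So from lowest to highest: Na < Si < Cl.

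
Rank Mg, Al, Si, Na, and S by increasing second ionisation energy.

Mg < Si < Al < S < Na

After 1 electron has been removed, what remains? Mg⁺ still has 1 valence electron; Al⁺ still has 2 valence electrons; Si⁺ still has 3 valence electrons; Na⁺ is the bare [Ne] core; S⁺ still has 5 valence electrons.
Core electrons are held far more tightly than valence electrons, so Na tops the IE_2 order.
Valence configurations: Mg⁺ [Ne]3s¹, Al⁺ [Ne]3s², Si⁺ [Ne]3s²3p¹, S⁺ [Ne]3s²3p³.
Si⁺ loses a lone 3p electron whereas Al⁺ must break into a filled 3s² pair, so IE_2(Al) > IE_2(Si) even though Si has the higher nuclear charge.
Tabulated IE_2 (kJ/mol): Mg 1451, Al 1817, Si 1577, Na 4562, S 2252.
Overall IE_2 order: Mg < Si < Al < S < Na.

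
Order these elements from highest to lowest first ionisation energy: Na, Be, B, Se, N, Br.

N, Br, Se, Be, B, Na

Be is in period 2, group 2; B is in period 2, group 13; N is in period 2, group 15; Na is in period 3, group 1; Se is in period 4, group 16; Br is in period 4, group 17.
Removing the outermost electron gets harder across a period and easier down a group.
Neither a single period nor a single group — weigh both effects.
B > Na: both effects reinforce here, so B is clearly the higher of the two.
Be > B: this pair runs against the simple trend — see the exception note.
Se > Be: period and group pull opposite ways; the across-period shift dominates (941 vs 900 kJ/mol).
Br > Se: both are in period 4; the period trend gives Br the larger value.
N > Br: period and group pull opposite ways; the down-group shift dominates (1402 vs 1140 kJ/mol).
Note the exception: Be has a higher first ionization energy than B, contrary to the simple trend — removing B's lone 2p electron is easier than breaking Be's filled 2s².
For reference (kJ/mol): Be 900, B 801, N 1402, Na 496, Se 941, Br 1140.
So from highest to lowest: N > Br > Se > Be > B > Na.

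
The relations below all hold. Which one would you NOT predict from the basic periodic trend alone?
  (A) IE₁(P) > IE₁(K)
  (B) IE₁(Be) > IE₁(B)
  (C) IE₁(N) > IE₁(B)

(B)

The general trend: IE₁ increases across a period and decreases down a group.
(A) P (period 3, group 15) vs K (period 4, group 1): the stated order agrees with the simple trend.
(B) Be (period 2, group 2) vs B (period 2, group 13): the stated order contradicts the simple trend.
(C) N (period 2, group 15) vs B (period 2, group 13): the stated order agrees with the simple trend.
The exception is (B): removing B's lone 2p electron is easier than breaking Be's filled 2s².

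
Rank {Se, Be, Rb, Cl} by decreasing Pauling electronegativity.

Cl, Se, Be, Rb

Electronegativity increases across a period and decreases down a group, tracking effective nuclear charge and atomic size.
These span different periods and groups, so the two trends combine.
Be > Rb: both effects reinforce here, so Be is clearly the higher of the two.
Se > Be: the two effects oppose for this pair; the across-period effect wins (2.55 vs 1.57).
Cl > Se: both effects reinforce here, so Cl is clearly the higher of the two.
Approximate values (Pauling): Be 1.57, Cl 3.16, Se 2.55, Rb 0.82.
So from highest to lowest: Cl > Se > Be > Rb.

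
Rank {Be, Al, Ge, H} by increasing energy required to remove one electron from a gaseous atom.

Al, Ge, Be, H

H is in period 1, group 1; Be is in period 2, group 2; Al is in period 3, group 13; Ge is in period 4, group 14.
IE₁ increases left→right with effective nuclear charge and decreases top→bottom as the valence shell moves farther out.
These sit on a diagonal, where the across-period and down-group effects partly cancel.
Ge > Al: the two effects oppose for this pair; the across-period effect wins (762 vs 578 kJ/mol).
Be > Ge: the two effects oppose for this pair; the down-group effect wins (900 vs 762 kJ/mol).
H > Be: the two effects oppose for this pair; the down-group effect wins (1312 vs 900 kJ/mol).
Tabulated first ionization energy (kJ/mol): H 1312, Be 900, Al 578, Ge 762.
So from lowest to highest: Al < Ge < Be < H.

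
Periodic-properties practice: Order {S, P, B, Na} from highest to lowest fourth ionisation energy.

The fourth ionization energy removes an electron from the +3 ion. For each element: S³⁺ still has 3 valence electrons; P³⁺ still has 2 valence electrons; B³⁺ is the bare [He] core; Na³⁺ is already 2 electrons into the core.
Pulling an electron out of a noble-gas core costs far more than removing a remaining valence electron, so Na and B sit at the high end of IE_4.
Valence configurations: S³⁺ [Ne]3s²3p¹, P³⁺ [Ne]3s².
S³⁺ loses a lone 3p electron whereas P³⁺ must break into a filled 3s² pair, so IE_4(P) > IE_4(S) even though S has the higher nuclear charge.
The numbers (kJ/mol): S 4556, P 4964, B 25026, Na 9543.
So the fourth ionization energies run S < P < Na < B.

B > Na > P > S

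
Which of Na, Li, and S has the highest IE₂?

Li

Consider each +1 ion: Na⁺ is the bare [Ne] core; Li⁺ is the bare [He] core; S⁺ still has 5 valence electrons.
Core electrons are held far more tightly than valence electrons, so Na and Li top the IE_2 order.
Tabulated IE_2 (kJ/mol): Na 4562, Li 7298, S 2252.
Overall IE_2 order: S < Na < Li.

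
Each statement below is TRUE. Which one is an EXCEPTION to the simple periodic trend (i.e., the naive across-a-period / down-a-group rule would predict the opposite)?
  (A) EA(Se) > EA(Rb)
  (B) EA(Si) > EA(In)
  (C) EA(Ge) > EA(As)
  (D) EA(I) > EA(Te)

(C)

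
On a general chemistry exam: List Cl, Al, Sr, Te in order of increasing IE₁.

Al is in period 3, group 13; Cl is in period 3, group 17; Sr is in period 5, group 2; Te is in period 5, group 16.
Across a period the outer electron is held more tightly (higher IE₁); down a group it sits in a higher shell, more shielded, and comes off more easily.
These span different periods and groups, so the two trends combine.
Al > Sr: both effects reinforce here, so Al is clearly the higher of the two.
Te > Al: period and group pull opposite ways; the across-period shift dominates (869 vs 578 kJ/mol).
Cl > Te: relative to Te, both the across-period and down-group shifts push Cl's first ionization energy up.
Approximate values (kJ/mol): Al 578, Cl 1251, Sr 550, Te 869.
So from lowest to highest: Sr < Al < Te < Cl.

Sr < Al < Te < Cl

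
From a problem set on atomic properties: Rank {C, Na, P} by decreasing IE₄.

Na, C, P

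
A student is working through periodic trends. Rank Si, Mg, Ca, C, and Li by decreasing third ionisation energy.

Li, Mg, Ca, C, Si

Consider each +2 ion: Si²⁺ still has 2 valence electrons; Mg²⁺ is the bare [Ne] core; Ca²⁺ is the bare [Ar] core; C²⁺ still has 2 valence electrons; Li²⁺ is already 1 electron into the core.
Core electrons are held far more tightly than valence electrons, so Ca, Mg and Li top the IE_3 order.
Valence configurations: Si²⁺ [Ne]3s², C²⁺ [He]2s².
The numbers (kJ/mol): Si 3232, Mg 7733, Ca 4912, C 4620, Li 11815.
Putting it together, IE_3: Si < C < Ca < Mg < Li.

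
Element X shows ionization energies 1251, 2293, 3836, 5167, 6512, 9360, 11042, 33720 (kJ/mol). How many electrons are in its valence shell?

7

Look for the largest jump between consecutive ionization energies: IE8/IE7 ≈ 3.1, far larger than any earlier ratio.
That jump marks the point where a core electron is being removed. So the atom has 7 valence electrons.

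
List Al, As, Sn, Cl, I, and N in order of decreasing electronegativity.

N is in period 2, group 15; Al is in period 3, group 13; Cl is in period 3, group 17; As is in period 4, group 15; Sn is in period 5, group 14; I is in period 5, group 17.
Smaller atoms with higher effective nuclear charge are more electronegative.
Neither a single period nor a single group — weigh both effects.
Sn > Al: period and group pull opposite ways; the across-period shift dominates (1.96 vs 1.61).
As > Sn: relative to Sn, both the across-period and down-group shifts push As's electronegativity up.
I > As: the two effects oppose for this pair; the across-period effect wins (2.66 vs 2.18).
N > I: the two effects oppose for this pair; the down-group effect wins (3.04 vs 2.66).
Cl > N: the two effects oppose for this pair; the across-period effect wins (3.16 vs 3.04).
For reference (Pauling): N 3.04, Al 1.61, Cl 3.16, As 2.18, Sn 1.96, I 2.66.
So from highest to lowest: Cl > N > I > As > Sn > Al.

Cl > N > I > As > Sn > Al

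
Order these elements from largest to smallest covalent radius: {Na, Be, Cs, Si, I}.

Cs > Na > I > Si > Be

Be is in period 2, group 2; Na is in period 3, group 1; Si is in period 3, group 14; I is in period 5, group 17; Cs is in period 6, group 1.
Atomic radius shrinks across a period as nuclear charge pulls the same shell inward, and grows down a group as new shells are added.
Neither a single period nor a single group — weigh both effects.
Si > Be: period and group pull opposite ways; the down-group shift dominates (116 vs 102 pm).
I > Si: the two effects oppose for this pair; the down-group effect wins (133 vs 116 pm).
Na > I: the two effects oppose for this pair; the across-period effect wins (155 vs 133 pm).
Cs > Na: Cs sits below Na in group 1, so the down-group effect alone puts Cs larger.
Tabulated atomic radius (pm): Be 102, Na 155, Si 116, I 133, Cs 232.
So from largest to smallest: Cs > Na > I > Si > Be.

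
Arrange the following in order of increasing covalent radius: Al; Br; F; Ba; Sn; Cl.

F < Cl < Br < Al < Sn < Ba

F is in period 2, group 17; Al is in period 3, group 13; Cl is in period 3, group 17; Br is in period 4, group 17; Sn is in period 5, group 14; Ba is in period 6, group 2.
Across a period the added protons contract the valence shell; down a group each new principal shell makes the atom larger.
These span different periods and groups, so the two trends combine.
Cl > F: they share group 17; the group trend gives Cl the larger value.
Br > Cl: Br sits below Cl in group 17, so the down-group effect alone puts Br larger.
Al > Br: the two effects oppose for this pair; the across-period effect wins (126 vs 114 pm).
Sn > Al: period and group pull opposite ways; the down-group shift dominates (140 vs 126 pm).
Ba > Sn: relative to Sn, both the across-period and down-group shifts push Ba's atomic radius up.
For reference (pm): F 64, Al 126, Cl 99, Br 114, Sn 140, Ba 196.
So from smallest to largest: F < Cl < Br < Al < Sn < Ba.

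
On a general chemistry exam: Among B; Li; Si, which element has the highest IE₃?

Li

IE_3 is the cost of taking one more electron from the +2 cation: B²⁺ still has 1 valence electron; Li²⁺ is already 1 electron into the core; Si²⁺ still has 2 valence electrons.
Pulling an electron out of a noble-gas core costs far more than removing a remaining valence electron, so Li sits at the high end of IE_3.
Valence configurations: B²⁺ [He]2s¹, Si²⁺ [Ne]3s².
The numbers (kJ/mol): B 3660, Li 11815, Si 3232.
Putting it together, IE_3: Si < B < Li.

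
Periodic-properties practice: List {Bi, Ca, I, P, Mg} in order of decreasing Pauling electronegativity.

I > P > Bi > Mg > Ca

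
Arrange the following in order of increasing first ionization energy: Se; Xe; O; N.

N is in period 2, group 15; O is in period 2, group 16; Se is in period 4, group 16; Xe is in period 5, group 18.
Removing the outermost electron gets harder across a period and easier down a group.
Neither a single period nor a single group — weigh both effects.
Xe > Se: period and group pull opposite ways; the across-period shift dominates (1170 vs 941 kJ/mol).
O > Xe: period and group pull opposite ways; the down-group shift dominates (1314 vs 1170 kJ/mol).
N > O: this pair runs against the simple trend — see the exception note.
Note the exception: N has a higher first ionization energy than O, contrary to the simple trend — pairing an electron in O's 2p⁴ costs repulsion energy, so O ionizes more easily than half-filled N (2p³).
Tabulated first ionization energy (kJ/mol): N 1402, O 1314, Se 941, Xe 1170.
So from lowest to highest: Se < Xe < O < N.

Se < Xe < O < N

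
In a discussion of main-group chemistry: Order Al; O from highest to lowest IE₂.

O > Al

IE_2 is the cost of taking one more electron from the +1 cation: Al⁺ still has 2 valence electrons; O⁺ still has 5 valence electrons.
All are still removing valence electrons, so compare the +1 ions as you would atoms: IE_2 generally rises across a period (higher Z_eff) and falls down a group (larger shell), subject to the usual subshell exceptions.
Valence configurations: Al⁺ [Ne]3s², O⁺ [He]2s²2p³.
The numbers (kJ/mol): Al 1817, O 3388.
Putting it together, IE_2: Al < O.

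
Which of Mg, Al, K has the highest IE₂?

K

Consider each +1 ion: Mg⁺ still has 1 valence electron; Al⁺ still has 2 valence electrons; K⁺ is the bare [Ar] core.
Core electrons are held far more tightly than valence electrons, so K tops the IE_2 order.
Valence configurations: Mg⁺ [Ne]3s¹, Al⁺ [Ne]3s².
Approximate IE_2 values (kJ/mol): Mg 1451, Al 1817, K 3052.
Overall IE_2 order: Mg < Al < K.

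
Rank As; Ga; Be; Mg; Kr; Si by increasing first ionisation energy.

Be is in period 2, group 2; Mg is in period 3, group 2; Si is in period 3, group 14; Ga is in period 4, group 13; As is in period 4, group 15; Kr is in period 4, group 18.
First ionization energy rises across a period (greater Z_eff holds electrons more tightly) and falls down a group (valence electrons are farther from the nucleus).
Neither a single period nor a single group — weigh both effects.
Mg > Ga: period and group pull opposite ways; the down-group shift dominates (738 vs 579 kJ/mol).
Si > Mg: Si lies to the right of Mg in period 3, so the across-period effect alone puts Si higher.
Be > Si: the two effects oppose for this pair; the down-group effect wins (900 vs 786 kJ/mol).
As > Be: period and group pull opposite ways; the across-period shift dominates (947 vs 900 kJ/mol).
Kr > As: both are in period 4; the period trend gives Kr the larger value.
Tabulated first ionization energy (kJ/mol): Be 900, Mg 738, Si 786, Ga 579, As 947, Kr 1351.
So from lowest to highest: Ga < Mg < Si < Be < As < Kr.

Ga < Mg < Si < Be < As < Kr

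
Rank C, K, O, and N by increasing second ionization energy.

IE_2 is the cost of taking one more electron from the +1 cation: C⁺ still has 3 valence electrons; K⁺ is the bare [Ar] core; O⁺ still has 5 valence electrons; N⁺ still has 4 valence electrons.
Usually core removal costs more than valence removal, but here the competition is close: a tightly held n=2 valence electron can cost more to remove than an n=3 core electron, so the actual values have to decide it.
Valence configurations: C⁺ [He]2s²2p¹, O⁺ [He]2s²2p³, N⁺ [He]2s²2p².
Tabulated IE_2 (kJ/mol): C 2353, K 3052, O 3388, N 2856.
So the second ionization energies run C < N < K < O.

C < N < K < O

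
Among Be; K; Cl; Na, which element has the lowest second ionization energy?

Be

Consider each +1 ion: Be⁺ still has 1 valence electron; K⁺ is the bare [Ar] core; Cl⁺ still has 6 valence electrons; Na⁺ is the bare [Ne] core.
Breaking into a closed-shell core is much more expensive than removing a leftover valence electron — K and Na have the largest IE_2 here.
Valence configurations: Be⁺ [He]2s¹, Cl⁺ [Ne]3s²3p⁴.
The numbers (kJ/mol): Be 1757, K 3052, Cl 2298, Na 4562.
Overall IE_2 order: Be < Cl < K < Na.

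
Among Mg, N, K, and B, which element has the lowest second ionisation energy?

Mg

The second ionization energy removes an electron from the +1 ion. For each element: Mg⁺ still has 1 valence electron; N⁺ still has 4 valence electrons; K⁺ is the bare [Ar] core; B⁺ still has 2 valence electrons.
Core electrons are held far more tightly than valence electrons, so K tops the IE_2 order.
Valence configurations: Mg⁺ [Ne]3s¹, N⁺ [He]2s²2p², B⁺ [He]2s².
The numbers (kJ/mol): Mg 1451, N 2856, K 3052, B 2427.
So the second ionization energies run Mg < B < N < K.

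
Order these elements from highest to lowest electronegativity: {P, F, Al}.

F > P > Al

Electronegativity increases across a period and decreases down a group, tracking effective nuclear charge and atomic size.
Here both period and group differ, so the two effects have to be weighed against each other.
P > Al: both are in period 3; the period trend gives P the larger value.
F > P: relative to P, both the across-period and down-group shifts push F's electronegativity up.
Approximate values (Pauling): F 3.98, Al 1.61, P 2.19.
So from highest to lowest: F > P > Al.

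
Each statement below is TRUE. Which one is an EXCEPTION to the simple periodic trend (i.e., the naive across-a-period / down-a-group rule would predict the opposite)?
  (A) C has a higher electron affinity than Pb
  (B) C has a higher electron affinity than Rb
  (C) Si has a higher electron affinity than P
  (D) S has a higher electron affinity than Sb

The general trend: electron affinity increases across a period and decreases down a group.
(A) C (period 2, group 14) vs Pb (period 6, group 14): the stated order agrees with the simple trend.
(B) C (period 2, group 14) vs Rb (period 5, group 1): the stated order agrees with the simple trend.
(C) Si (period 3, group 14) vs P (period 3, group 15): the stated order contradicts the simple trend.
(D) S (period 3, group 16) vs Sb (period 5, group 15): the stated order agrees with the simple trend.
The exception is (C): adding an electron to P's half-filled 3p³ is unfavourable, so Si (3p²) has the more exothermic EA.

(C)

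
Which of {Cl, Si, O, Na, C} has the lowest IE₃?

Si

Consider each +2 ion: Cl²⁺ still has 5 valence electrons; Si²⁺ still has 2 valence electrons; O²⁺ still has 4 valence electrons; Na²⁺ is already 1 electron into the core; C²⁺ still has 2 valence electrons.
Pulling an electron out of a noble-gas core costs far more than removing a remaining valence electron, so Na sits at the high end of IE_3.
Valence configurations: Cl²⁺ [Ne]3s²3p³, Si²⁺ [Ne]3s², O²⁺ [He]2s²2p², C²⁺ [He]2s².
The numbers (kJ/mol): Cl 3822, Si 3232, O 5300, Na 6910, C 4620.
Putting it together, IE_3: Si < Cl < C < O < Na.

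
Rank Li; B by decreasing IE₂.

Li > B

IE_2 is the cost of taking one more electron from the +1 cation: Li⁺ is the bare [He] core; B⁺ still has 2 valence electrons.
Pulling an electron out of a noble-gas core costs far more than removing a remaining valence electron, so Li sits at the high end of IE_2.
The numbers (kJ/mol): Li 7298, B 2427.
Putting it together, IE_2: B < Li.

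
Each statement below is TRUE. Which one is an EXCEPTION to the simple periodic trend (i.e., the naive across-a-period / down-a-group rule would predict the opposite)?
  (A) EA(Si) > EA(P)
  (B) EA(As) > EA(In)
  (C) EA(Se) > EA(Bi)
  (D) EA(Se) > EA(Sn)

(A)

The general trend: electron affinity increases across a period and decreases down a group.
(A) Si (period 3, group 14) vs P (period 3, group 15): the stated order contradicts the simple trend.
(B) As (period 4, group 15) vs In (period 5, group 13): the stated order agrees with the simple trend.
(C) Se (period 4, group 16) vs Bi (period 6, group 15): the stated order agrees with the simple trend.
(D) Se (period 4, group 16) vs Sn (period 5, group 14): the stated order agrees with the simple trend.
The exception is (A): adding an electron to P's half-filled 3p³ is unfavourable, so Si (3p²) has the more exothermic EA.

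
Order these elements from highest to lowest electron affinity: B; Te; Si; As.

Te > Si > As > B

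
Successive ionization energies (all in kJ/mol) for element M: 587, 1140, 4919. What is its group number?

Look for the largest jump between consecutive ionization energies: IE3/IE2 ≈ 4.3, far larger than any earlier ratio.
That jump marks the point where a core electron is being removed. So the atom has 2 valence electrons.
A main-group element with 2 valence electrons is in group 2.

Group 2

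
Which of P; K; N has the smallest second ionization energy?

P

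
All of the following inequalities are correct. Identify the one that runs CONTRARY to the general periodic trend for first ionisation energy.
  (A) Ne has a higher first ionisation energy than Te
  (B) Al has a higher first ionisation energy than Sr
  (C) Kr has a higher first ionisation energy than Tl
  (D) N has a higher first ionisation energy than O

(D)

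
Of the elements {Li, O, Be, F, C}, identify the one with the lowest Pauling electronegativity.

Li is in period 2, group 1; Be is in period 2, group 2; C is in period 2, group 14; O is in period 2, group 16; F is in period 2, group 17.
Smaller atoms with higher effective nuclear charge are more electronegative.
All lie in period 2, so electronegativity increases left to right.
The lowest Pauling electronegativity among these belongs to Li.

Li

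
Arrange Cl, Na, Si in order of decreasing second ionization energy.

IE_2 is the cost of taking one more electron from the +1 cation: Cl⁺ still has 6 valence electrons; Na⁺ is the bare [Ne] core; Si⁺ still has 3 valence electrons.
Pulling an electron out of a noble-gas core costs far more than removing a remaining valence electron, so Na sits at the high end of IE_2.
Valence configurations: Cl⁺ [Ne]3s²3p⁴, Si⁺ [Ne]3s²3p¹.
Tabulated IE_2 (kJ/mol): Cl 2298, Na 4562, Si 1577.
Putting it together, IE_2: Si < Cl < Na.

Na, Cl, Si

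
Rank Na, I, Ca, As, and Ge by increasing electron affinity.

Ca, Na, As, Ge, I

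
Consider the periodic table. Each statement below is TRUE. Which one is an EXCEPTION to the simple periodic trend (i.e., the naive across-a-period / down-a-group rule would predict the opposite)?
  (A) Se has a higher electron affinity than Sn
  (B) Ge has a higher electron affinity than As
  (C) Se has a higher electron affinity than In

The general trend: electron affinity increases across a period and decreases down a group.
(A) Se (period 4, group 16) vs Sn (period 5, group 14): the stated order agrees with the simple trend.
(B) Ge (period 4, group 14) vs As (period 4, group 15): the stated order contradicts the simple trend.
(C) Se (period 4, group 16) vs In (period 5, group 13): the stated order agrees with the simple trend.
The exception is (B): adding an electron to As's half-filled 4p³ is unfavourable, so Ge (4p²) has the more exothermic EA.

(B)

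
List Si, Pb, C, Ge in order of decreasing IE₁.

C > Si > Ge > Pb

First ionization energy rises across a period (greater Z_eff holds electrons more tightly) and falls down a group (valence electrons are farther from the nucleus).
All are in group 14, so first ionization energy increases up the group.
So from highest to lowest: C > Si > Ge > Pb.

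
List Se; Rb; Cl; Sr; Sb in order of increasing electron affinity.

Sr < Rb < Sb < Se < Cl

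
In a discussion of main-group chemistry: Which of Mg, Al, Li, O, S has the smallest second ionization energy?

Consider each +1 ion: Mg⁺ still has 1 valence electron; Al⁺ still has 2 valence electrons; Li⁺ is the bare [He] core; O⁺ still has 5 valence electrons; S⁺ still has 5 valence electrons.
Core electrons are held far more tightly than valence electrons, so Li tops the IE_2 order.
Valence configurations: Mg⁺ [Ne]3s¹, Al⁺ [Ne]3s², O⁺ [He]2s²2p³, S⁺ [Ne]3s²3p³.
Tabulated IE_2 (kJ/mol): Mg 1451, Al 1817, Li 7298, O 3388, S 2252.
Hence IE_2: Mg < Al < S < O < Li.

Mg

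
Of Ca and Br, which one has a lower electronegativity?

Ca is in period 4, group 2; Br is in period 4, group 17.
Smaller atoms with higher effective nuclear charge are more electronegative.
All lie in period 4, so electronegativity increases left to right.
So Ca has the lower electronegativity (Ca < Br).

Ca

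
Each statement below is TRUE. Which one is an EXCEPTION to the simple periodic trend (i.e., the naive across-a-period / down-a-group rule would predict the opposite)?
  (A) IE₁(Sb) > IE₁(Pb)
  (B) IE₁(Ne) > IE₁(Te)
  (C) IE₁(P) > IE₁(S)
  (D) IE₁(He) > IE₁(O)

(C)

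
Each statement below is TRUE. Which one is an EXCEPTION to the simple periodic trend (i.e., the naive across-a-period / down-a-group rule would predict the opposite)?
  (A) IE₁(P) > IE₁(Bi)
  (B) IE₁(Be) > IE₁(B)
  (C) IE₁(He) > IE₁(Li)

(B)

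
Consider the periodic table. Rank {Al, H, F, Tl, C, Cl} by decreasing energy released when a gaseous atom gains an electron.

H is in period 1, group 1; C is in period 2, group 14; F is in period 2, group 17; Al is in period 3, group 13; Cl is in period 3, group 17; Tl is in period 6, group 13.
EA tends to increase across a period and decrease down a group, though the pattern is less regular than for IE or radius.
These span different periods and groups, so the two trends combine.
Al > Tl: Al sits above Tl in group 13, so the down-group effect alone puts Al higher.
H > Al: the two effects oppose for this pair; the down-group effect wins (73 vs 42 kJ/mol).
C > H: the two effects oppose for this pair; the across-period effect wins (122 vs 73 kJ/mol).
F > C: both are in period 2; the period trend gives F the larger value.
Cl > F: this pair runs against the simple trend — see the exception note.
Note the exception: Cl has a higher electron affinity than F, contrary to the simple trend — F's small 2p subshell makes the incoming electron feel strong e⁻–e⁻ repulsion, so Cl actually releases more energy on gaining an electron.
Tabulated electron affinity (kJ/mol): H 73, C 122, F 328, Al 42, Cl 349, Tl 19.
So from highest to lowest: Cl > F > C > H > Al > Tl.

Cl > F > C > H > Al > Tl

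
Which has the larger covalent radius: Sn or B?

Sn

Moving right in a period, electrons are added to the same shell under a stronger nuclear pull, so atoms get smaller; moving down, a new shell is opened and atoms get larger.
Neither a single period nor a single group — weigh both effects.
Sn > B: period and group pull opposite ways; the down-group shift dominates (140 vs 85 pm).
Tabulated atomic radius (pm): B 85, Sn 140.
So Sn has the larger covalent radius (Sn > B).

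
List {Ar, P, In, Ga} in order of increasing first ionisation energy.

In < Ga < P < Ar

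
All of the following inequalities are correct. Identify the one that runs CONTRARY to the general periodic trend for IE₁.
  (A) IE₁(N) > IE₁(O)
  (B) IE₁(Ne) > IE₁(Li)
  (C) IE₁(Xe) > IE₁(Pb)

The general trend: IE₁ increases across a period and decreases down a group.
(A) N (period 2, group 15) vs O (period 2, group 16): the stated order contradicts the simple trend.
(B) Ne (period 2, group 18) vs Li (period 2, group 1): the stated order agrees with the simple trend.
(C) Xe (period 5, group 18) vs Pb (period 6, group 14): the stated order agrees with the simple trend.
The exception is (A): pairing an electron in O's 2p⁴ costs repulsion energy, so O ionizes more easily than half-filled N (2p³).

(A)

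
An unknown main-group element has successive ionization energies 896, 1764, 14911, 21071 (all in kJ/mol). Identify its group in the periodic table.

Look for the largest jump between consecutive ionization energies: IE3/IE2 ≈ 8.5, far larger than any earlier ratio.
That jump marks the point where a core electron is being removed. So the atom has 2 valence electrons.
A main-group element with 2 valence electrons is in group 2.

Group 2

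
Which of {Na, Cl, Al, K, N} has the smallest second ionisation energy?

Al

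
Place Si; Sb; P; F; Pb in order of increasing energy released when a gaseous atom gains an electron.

F is in period 2, group 17; Si is in period 3, group 14; P is in period 3, group 15; Sb is in period 5, group 15; Pb is in period 6, group 14.
EA tends to increase across a period and decrease down a group, though the pattern is less regular than for IE or radius.
Here both period and group differ, so the two effects have to be weighed against each other.
P > Pb: both effects reinforce here, so P is clearly the higher of the two.
Sb > P: this pair runs against the simple trend — see the exception note.
Si > Sb: period and group pull opposite ways; the down-group shift dominates (134 vs 103 kJ/mol).
F > Si: both effects reinforce here, so F is clearly the higher of the two.
Note the exception: Sb has a higher electron affinity than P, contrary to the simple trend — both are half-filled np³, but the pairing/repulsion penalty for the added electron shrinks as the p orbitals become larger and more diffuse down the group, and for Sb that outweighs the weaker nuclear attraction.
Note the exception: Si has a higher electron affinity than P, contrary to the simple trend — adding an electron to P's half-filled 3p³ is unfavourable, so Si (3p²) has the more exothermic EA.
For reference (kJ/mol): F 328, Si 134, P 72, Sb 103, Pb 35.
So from lowest to highest: Pb < P < Sb < Si < F.

Pb < P < Sb < Si < F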